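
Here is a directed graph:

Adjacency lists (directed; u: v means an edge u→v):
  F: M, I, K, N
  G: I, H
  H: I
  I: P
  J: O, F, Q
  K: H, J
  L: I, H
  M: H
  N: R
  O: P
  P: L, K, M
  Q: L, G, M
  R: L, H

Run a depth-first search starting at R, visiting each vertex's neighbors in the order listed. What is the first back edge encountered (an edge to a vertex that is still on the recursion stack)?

P→L

DFS from R (visiting each vertex's neighbors in the order listed); mark gray on enter, black on exit:
R gray
  L gray
    I gray
      P gray
        P→L: L is gray → back edge
First back edge: P → L.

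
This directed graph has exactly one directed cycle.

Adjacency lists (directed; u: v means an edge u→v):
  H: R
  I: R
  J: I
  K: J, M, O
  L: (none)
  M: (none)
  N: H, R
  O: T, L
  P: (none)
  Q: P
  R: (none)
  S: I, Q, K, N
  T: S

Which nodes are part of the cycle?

DFS with gray/black marking from S:
S gray
  I gray
    R gray
    R black
  I black
  Q gray
    P gray
    P black
  Q black
  K gray
    J gray
      J→I: I black — skip
    J black
    M gray
    M black
    O gray
      T gray
        T→S: S is gray → back edge
Back edge closes the cycle S → K → O → T → S; its vertices are {K, O, S, T}.

K, O, S, T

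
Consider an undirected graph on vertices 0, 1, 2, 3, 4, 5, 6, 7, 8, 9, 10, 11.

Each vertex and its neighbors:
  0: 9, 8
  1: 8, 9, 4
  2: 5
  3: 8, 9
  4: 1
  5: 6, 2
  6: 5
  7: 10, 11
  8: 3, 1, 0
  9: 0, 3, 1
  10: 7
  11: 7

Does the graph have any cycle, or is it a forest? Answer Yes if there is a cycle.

Yes

DFS, tracking each vertex's parent; an edge to a visited non-parent vertex closes a cycle.
Start from 2:
visit 2 (parent –)
  visit 5 (parent 2)
    visit 6 (parent 5)
      6–5: parent, skip
    5–2: parent, skip
visit 0 (parent –)
  visit 9 (parent 0)
    9–0: parent, skip
    visit 3 (parent 9)
      visit 8 (parent 3)
        8–3: parent, skip
        visit 1 (parent 8)
          1–8: parent, skip
          1–9: 9 visited and ≠ parent → cycle
Cycle: 9 – 3 – 8 – 1 – 9.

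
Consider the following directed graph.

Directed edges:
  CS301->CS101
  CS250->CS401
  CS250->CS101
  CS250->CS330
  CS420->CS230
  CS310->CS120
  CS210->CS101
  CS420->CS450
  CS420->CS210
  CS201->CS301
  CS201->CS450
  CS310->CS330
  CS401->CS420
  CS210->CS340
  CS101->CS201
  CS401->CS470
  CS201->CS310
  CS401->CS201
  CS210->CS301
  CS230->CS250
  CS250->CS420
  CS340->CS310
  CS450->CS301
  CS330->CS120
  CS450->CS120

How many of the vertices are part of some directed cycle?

8

A vertex is on a directed cycle iff it belongs to a strongly connected component of size ≥ 2 (or has a self-loop).
The vertices on cycles are {CS101, CS201, CS230, CS250, CS301, CS401, CS420, CS450} — 8 in total.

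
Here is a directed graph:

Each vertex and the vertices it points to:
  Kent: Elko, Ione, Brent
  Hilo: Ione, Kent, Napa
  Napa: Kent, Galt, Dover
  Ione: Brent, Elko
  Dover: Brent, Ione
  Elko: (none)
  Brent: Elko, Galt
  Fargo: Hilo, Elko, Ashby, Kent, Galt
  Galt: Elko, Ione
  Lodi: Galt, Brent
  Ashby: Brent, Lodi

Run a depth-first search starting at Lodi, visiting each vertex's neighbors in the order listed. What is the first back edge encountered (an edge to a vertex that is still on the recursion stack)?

Brent→Galt

DFS from Lodi (visiting each vertex's neighbors in the order listed); mark gray on enter, black on exit:
Lodi gray
  Galt gray
    Elko gray
    Elko black
    Ione gray
      Brent gray
        Brent→Elko: Elko black — skip
        Brent→Galt: Galt is gray → back edge
First back edge: Brent → Galt.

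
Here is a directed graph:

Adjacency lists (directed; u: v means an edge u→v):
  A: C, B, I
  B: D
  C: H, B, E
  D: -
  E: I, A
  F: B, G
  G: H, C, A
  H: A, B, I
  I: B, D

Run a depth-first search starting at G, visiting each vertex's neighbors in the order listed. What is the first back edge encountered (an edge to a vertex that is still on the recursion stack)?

DFS from G (visiting each vertex's neighbors in the order listed); mark gray on enter, black on exit:
G gray
  H gray
    A gray
      C gray
        C→H: H is gray → back edge
First back edge: C → H.

C->H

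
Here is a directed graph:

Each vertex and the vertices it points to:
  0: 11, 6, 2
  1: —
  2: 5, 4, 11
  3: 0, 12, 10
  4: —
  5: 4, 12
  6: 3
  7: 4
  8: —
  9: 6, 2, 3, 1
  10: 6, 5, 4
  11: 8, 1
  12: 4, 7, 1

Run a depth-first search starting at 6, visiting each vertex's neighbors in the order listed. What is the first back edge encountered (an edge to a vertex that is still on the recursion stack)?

0→6

DFS from 6 (visiting each vertex's neighbors in the order listed); mark gray on enter, black on exit:
6 gray
  3 gray
    0 gray
      11 gray
        8 gray
        8 black
        1 gray
        1 black
      11 black
      0→6: 6 is gray → back edge
First back edge: 0 → 6.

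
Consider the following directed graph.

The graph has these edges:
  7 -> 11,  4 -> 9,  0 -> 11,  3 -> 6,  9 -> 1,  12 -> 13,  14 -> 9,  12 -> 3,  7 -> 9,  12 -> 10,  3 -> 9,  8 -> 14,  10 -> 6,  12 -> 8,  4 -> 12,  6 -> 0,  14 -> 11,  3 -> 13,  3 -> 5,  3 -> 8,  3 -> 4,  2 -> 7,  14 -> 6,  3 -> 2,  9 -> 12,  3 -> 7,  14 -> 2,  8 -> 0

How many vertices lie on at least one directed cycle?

8

A vertex is on a directed cycle iff it belongs to a strongly connected component of size ≥ 2 (or has a self-loop).
The vertices on cycles are {2, 3, 4, 7, 8, 9, 12, 14} — 8 in total.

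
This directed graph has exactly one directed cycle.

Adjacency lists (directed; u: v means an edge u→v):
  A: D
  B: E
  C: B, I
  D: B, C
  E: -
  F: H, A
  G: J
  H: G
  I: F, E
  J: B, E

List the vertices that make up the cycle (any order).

A, C, D, F, I

DFS with gray/black marking from C:
C gray
  B gray
    E gray
    E black
  B black
  I gray
    F gray
      H gray
        G gray
          J gray
            J→B: B black — skip
            J→E: E black — skip
          J black
        G black
      H black
      A gray
        D gray
          D→B: B black — skip
          D→C: C is gray → back edge
Back edge closes the cycle C → I → F → A → D → C; its vertices are {A, C, D, F, I}.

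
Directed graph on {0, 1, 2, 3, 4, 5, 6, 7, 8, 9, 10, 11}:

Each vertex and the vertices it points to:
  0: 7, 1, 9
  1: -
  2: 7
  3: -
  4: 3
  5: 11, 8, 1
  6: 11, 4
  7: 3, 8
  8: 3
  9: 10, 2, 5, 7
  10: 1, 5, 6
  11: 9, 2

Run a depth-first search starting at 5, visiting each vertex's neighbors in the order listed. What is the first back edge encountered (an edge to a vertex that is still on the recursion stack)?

10->5

DFS from 5 (visiting each vertex's neighbors in the order listed); mark gray on enter, black on exit:
5 gray
  11 gray
    9 gray
      10 gray
        1 gray
        1 black
        10→5: 5 is gray → back edge
First back edge: 10 → 5.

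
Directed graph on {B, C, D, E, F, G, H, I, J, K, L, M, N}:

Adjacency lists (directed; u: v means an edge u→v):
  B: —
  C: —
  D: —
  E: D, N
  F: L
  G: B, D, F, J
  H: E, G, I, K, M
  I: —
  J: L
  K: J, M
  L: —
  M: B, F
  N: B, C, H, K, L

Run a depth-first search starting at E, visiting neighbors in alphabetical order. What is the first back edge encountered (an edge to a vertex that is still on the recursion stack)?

H→E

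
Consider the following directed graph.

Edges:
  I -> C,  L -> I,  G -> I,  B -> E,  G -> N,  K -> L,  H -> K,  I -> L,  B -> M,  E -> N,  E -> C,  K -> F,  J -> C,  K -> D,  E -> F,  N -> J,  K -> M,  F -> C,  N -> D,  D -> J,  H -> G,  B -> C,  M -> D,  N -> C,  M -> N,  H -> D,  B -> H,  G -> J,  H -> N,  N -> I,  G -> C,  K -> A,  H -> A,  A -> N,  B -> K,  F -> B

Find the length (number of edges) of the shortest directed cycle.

2

For each vertex v, BFS finds the shortest path from v back to v.
The shortest such closed walk is L → I → L, length 2.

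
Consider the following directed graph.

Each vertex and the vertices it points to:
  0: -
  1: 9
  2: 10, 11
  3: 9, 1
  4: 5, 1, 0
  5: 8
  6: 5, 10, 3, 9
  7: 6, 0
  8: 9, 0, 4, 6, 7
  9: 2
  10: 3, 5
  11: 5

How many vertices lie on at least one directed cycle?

A vertex is on a directed cycle iff it belongs to a strongly connected component of size ≥ 2 (or has a self-loop).
The vertices on cycles are {1, 2, 3, 4, 5, 6, 7, 8, 9, 10, 11} — 11 in total.

11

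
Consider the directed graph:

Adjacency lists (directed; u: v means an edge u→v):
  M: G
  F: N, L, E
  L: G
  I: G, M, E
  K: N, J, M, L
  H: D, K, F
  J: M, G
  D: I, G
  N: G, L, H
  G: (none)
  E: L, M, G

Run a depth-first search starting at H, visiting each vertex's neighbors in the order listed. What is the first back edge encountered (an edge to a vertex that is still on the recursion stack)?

DFS from H (visiting each vertex's neighbors in the order listed); mark gray on enter, black on exit:
H gray
  D gray
    I gray
      G gray
      G black
      M gray
        M→G: G black — skip
      M black
      E gray
        L gray
          L→G: G black — skip
        L black
        E→M: M black — skip
        E→G: G black — skip
      E black
    I black
    D→G: G black — skip
  D black
  K gray
    N gray
      N→G: G black — skip
      N→L: L black — skip
      N→H: H is gray → back edge
First back edge: N → H.

N->H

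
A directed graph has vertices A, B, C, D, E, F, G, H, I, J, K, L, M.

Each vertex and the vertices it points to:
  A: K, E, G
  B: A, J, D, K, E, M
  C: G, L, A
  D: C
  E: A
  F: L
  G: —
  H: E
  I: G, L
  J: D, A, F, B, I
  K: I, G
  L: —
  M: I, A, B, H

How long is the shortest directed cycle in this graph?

2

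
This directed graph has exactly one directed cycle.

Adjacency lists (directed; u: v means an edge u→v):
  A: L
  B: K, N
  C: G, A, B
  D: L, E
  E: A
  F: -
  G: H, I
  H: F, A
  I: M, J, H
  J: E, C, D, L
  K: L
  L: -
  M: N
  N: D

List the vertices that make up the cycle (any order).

C, G, I, J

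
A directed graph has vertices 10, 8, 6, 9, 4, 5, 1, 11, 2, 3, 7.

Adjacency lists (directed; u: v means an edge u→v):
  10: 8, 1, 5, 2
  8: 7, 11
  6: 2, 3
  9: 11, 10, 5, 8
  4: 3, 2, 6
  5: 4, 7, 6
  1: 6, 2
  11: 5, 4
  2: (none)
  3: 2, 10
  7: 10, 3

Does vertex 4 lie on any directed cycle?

4 is on a cycle iff 4 can reach itself via ≥1 edge.
4 → 3 → 10 → 5 → 4 — yes.

Yes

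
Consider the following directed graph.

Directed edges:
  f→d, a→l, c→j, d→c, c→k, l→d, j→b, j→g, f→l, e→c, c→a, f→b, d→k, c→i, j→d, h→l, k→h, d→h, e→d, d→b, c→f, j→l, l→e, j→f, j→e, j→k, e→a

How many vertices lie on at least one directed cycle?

A vertex is on a directed cycle iff it belongs to a strongly connected component of size ≥ 2 (or has a self-loop).
The vertices on cycles are {a, c, d, e, f, h, j, k, l} — 9 in total.

9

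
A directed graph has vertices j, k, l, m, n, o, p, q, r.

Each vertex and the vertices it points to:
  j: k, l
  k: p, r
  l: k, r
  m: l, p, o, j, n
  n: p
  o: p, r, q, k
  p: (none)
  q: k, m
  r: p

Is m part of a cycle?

Yes

m is on a cycle iff m can reach itself via ≥1 edge.
m → o → q → m — yes.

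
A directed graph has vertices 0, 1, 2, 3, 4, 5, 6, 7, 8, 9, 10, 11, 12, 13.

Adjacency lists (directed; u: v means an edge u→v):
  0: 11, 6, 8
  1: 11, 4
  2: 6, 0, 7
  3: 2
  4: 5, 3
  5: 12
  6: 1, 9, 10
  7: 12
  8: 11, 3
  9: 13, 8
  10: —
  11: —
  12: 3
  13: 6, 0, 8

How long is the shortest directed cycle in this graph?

3

For each vertex v, BFS finds the shortest path from v back to v.
The shortest such closed walk is 6 → 9 → 13 → 6, length 3.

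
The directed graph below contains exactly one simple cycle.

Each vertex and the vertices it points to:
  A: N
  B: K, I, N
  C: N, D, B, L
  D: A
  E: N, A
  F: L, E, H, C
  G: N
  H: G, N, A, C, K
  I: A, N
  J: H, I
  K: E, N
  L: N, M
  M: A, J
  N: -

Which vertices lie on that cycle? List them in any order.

DFS with gray/black marking from H:
H gray
  G gray
    N gray
    N black
  G black
  H→N: N black — skip
  A gray
    A→N: N black — skip
  A black
  C gray
    C→N: N black — skip
    D gray
      D→A: A black — skip
    D black
    B gray
      K gray
        E gray
          E→N: N black — skip
          E→A: A black — skip
        E black
        K→N: N black — skip
      K black
      I gray
        I→A: A black — skip
        I→N: N black — skip
      I black
      B→N: N black — skip
    B black
    L gray
      L→N: N black — skip
      M gray
        M→A: A black — skip
        J gray
          J→H: H is gray → back edge
Back edge closes the cycle H → C → L → M → J → H; its vertices are {C, H, J, L, M}.

C, H, J, L, M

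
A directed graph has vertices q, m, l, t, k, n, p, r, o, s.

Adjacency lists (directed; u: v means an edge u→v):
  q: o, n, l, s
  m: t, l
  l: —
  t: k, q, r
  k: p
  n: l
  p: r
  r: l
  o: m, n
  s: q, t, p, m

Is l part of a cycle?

l lies on a cycle iff there is a path from l back to itself.
Exploring from l, it never reaches itself; equivalently, its strongly connected component is a singleton.

No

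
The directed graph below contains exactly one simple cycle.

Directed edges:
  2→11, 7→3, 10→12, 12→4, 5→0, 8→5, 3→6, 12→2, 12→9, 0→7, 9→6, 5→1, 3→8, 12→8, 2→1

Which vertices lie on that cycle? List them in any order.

0, 3, 5, 7, 8

DFS with gray/black marking from 8:
8 gray
  5 gray
    1 gray
    1 black
    0 gray
      7 gray
        3 gray
          3→8: 8 is gray → back edge
Back edge closes the cycle 8 → 5 → 0 → 7 → 3 → 8; its vertices are {0, 3, 5, 7, 8}.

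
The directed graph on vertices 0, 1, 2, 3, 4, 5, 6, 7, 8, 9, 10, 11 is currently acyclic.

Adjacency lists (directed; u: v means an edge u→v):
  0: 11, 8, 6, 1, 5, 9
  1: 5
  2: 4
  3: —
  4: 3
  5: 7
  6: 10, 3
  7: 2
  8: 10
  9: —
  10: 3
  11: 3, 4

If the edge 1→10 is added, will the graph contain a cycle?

Adding 1→10 creates a cycle iff 10 can already reach 1.
Explore from 10: no path reaches 1. The graph stays acyclic.

No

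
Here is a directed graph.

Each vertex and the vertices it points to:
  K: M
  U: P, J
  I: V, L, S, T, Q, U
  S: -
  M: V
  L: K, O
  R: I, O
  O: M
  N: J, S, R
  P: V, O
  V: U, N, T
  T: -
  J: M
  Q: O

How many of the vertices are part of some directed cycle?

12

A vertex is on a directed cycle iff it belongs to a strongly connected component of size ≥ 2 (or has a self-loop).
The vertices on cycles are {I, J, K, L, M, N, O, P, Q, R, U, V} — 12 in total.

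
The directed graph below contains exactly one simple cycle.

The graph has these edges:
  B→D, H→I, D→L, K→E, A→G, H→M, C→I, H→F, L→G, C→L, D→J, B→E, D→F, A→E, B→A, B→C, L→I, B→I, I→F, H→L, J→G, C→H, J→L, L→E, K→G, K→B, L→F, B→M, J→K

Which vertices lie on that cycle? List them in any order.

DFS with gray/black marking from K:
K gray
  B gray
    D gray
      J gray
        L gray
          F gray
          F black
          I gray
            I→F: F black — skip
          I black
          G gray
          G black
          E gray
          E black
        L black
        J→K: K is gray → back edge
Back edge closes the cycle K → B → D → J → K; its vertices are {B, D, J, K}.

B, D, J, K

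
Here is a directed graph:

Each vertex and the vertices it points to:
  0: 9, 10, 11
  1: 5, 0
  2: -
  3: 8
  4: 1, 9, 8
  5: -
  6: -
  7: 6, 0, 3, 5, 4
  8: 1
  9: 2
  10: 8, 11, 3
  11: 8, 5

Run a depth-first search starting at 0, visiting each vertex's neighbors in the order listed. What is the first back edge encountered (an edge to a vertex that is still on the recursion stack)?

1->0

DFS from 0 (visiting each vertex's neighbors in the order listed); mark gray on enter, black on exit:
0 gray
  9 gray
    2 gray
    2 black
  9 black
  10 gray
    8 gray
      1 gray
        5 gray
        5 black
        1→0: 0 is gray → back edge
First back edge: 1 → 0.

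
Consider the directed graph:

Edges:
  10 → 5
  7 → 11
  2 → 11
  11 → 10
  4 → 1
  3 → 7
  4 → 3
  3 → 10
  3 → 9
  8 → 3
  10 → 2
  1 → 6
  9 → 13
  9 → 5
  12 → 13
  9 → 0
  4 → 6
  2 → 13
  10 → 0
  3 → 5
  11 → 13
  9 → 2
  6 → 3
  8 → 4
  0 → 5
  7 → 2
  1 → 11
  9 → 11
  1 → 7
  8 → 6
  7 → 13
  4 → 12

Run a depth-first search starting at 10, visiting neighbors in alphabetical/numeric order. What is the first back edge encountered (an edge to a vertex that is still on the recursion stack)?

DFS from 10 (visiting neighbors in alphabetical/numeric order); mark gray on enter, black on exit:
10 gray
  0 gray
    5 gray
    5 black
  0 black
  2 gray
    11 gray
      11→10: 10 is gray → back edge
First back edge: 11 → 10.

11→10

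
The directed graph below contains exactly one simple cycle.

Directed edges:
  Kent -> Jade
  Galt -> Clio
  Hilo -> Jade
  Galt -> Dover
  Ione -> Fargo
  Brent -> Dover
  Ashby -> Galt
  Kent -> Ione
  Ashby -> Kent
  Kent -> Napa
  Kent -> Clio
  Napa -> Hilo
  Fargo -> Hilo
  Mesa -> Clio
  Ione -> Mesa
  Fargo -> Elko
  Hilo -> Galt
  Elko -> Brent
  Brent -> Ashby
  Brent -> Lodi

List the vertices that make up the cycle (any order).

Elko, Ione, Kent, Ashby, Brent, Fargo

DFS with gray/black marking from Kent:
Kent gray
  Jade gray
  Jade black
  Napa gray
    Hilo gray
      Hilo→Jade: Jade black — skip
      Galt gray
        Dover gray
        Dover black
        Clio gray
        Clio black
      Galt black
    Hilo black
  Napa black
  Ione gray
    Fargo gray
      Elko gray
        Brent gray
          Brent→Dover: Dover black — skip
          Ashby gray
            Ashby→Kent: Kent is gray → back edge
Back edge closes the cycle Kent → Ione → Fargo → Elko → Brent → Ashby → Kent; its vertices are {Elko, Ione, Kent, Ashby, Brent, Fargo}.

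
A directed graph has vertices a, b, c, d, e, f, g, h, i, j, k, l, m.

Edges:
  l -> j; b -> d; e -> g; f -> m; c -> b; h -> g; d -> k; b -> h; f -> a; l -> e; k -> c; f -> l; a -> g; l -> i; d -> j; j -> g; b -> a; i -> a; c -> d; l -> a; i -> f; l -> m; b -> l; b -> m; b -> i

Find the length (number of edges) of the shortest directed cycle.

3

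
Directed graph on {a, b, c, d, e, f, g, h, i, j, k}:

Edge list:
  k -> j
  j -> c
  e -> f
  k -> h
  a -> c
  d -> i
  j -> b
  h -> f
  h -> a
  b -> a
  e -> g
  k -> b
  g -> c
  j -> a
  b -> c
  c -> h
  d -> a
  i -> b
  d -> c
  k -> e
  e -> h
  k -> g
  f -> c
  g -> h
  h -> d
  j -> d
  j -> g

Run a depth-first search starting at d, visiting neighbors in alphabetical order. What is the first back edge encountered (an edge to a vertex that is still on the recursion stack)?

h->a

DFS from d (visiting neighbors in alphabetical order); mark gray on enter, black on exit:
d gray
  a gray
    c gray
      h gray
        h→a: a is gray → back edge
First back edge: h → a.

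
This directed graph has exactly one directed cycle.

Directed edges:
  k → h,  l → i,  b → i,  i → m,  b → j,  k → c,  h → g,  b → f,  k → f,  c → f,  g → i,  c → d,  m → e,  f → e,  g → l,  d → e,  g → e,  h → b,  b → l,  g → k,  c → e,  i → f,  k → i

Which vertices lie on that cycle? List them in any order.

DFS with gray/black marking from k:
k gray
  c gray
    f gray
      e gray
      e black
    f black
    c→e: e black — skip
    d gray
      d→e: e black — skip
    d black
  c black
  i gray
    i→f: f black — skip
    m gray
      m→e: e black — skip
    m black
  i black
  k→f: f black — skip
  h gray
    g gray
      l gray
        l→i: i black — skip
      l black
      g→e: e black — skip
      g→i: i black — skip
      g→k: k is gray → back edge
Back edge closes the cycle k → h → g → k; its vertices are {g, h, k}.

g, h, k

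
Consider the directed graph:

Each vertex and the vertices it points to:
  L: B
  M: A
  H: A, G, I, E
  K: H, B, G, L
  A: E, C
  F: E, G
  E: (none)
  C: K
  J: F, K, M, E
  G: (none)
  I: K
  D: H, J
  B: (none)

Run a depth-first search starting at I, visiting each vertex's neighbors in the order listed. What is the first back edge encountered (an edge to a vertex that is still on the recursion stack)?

C→K

DFS from I (visiting each vertex's neighbors in the order listed); mark gray on enter, black on exit:
I gray
  K gray
    H gray
      A gray
        E gray
        E black
        C gray
          C→K: K is gray → back edge
First back edge: C → K.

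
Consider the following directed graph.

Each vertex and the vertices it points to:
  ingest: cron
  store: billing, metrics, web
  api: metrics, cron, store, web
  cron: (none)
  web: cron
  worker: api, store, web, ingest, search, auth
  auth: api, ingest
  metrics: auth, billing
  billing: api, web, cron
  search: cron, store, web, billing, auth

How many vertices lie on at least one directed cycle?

A vertex is on a directed cycle iff it belongs to a strongly connected component of size ≥ 2 (or has a self-loop).
The vertices on cycles are {api, auth, store, billing, metrics} — 5 in total.

5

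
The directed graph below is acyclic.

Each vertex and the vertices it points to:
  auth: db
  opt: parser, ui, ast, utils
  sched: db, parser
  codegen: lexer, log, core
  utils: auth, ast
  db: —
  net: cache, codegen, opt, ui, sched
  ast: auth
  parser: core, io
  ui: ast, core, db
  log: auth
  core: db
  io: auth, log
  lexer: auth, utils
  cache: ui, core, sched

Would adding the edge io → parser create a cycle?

Yes

Adding io→parser creates a cycle iff parser can already reach io.
Path from parser: parser → io.
So parser → … → io → parser is a cycle.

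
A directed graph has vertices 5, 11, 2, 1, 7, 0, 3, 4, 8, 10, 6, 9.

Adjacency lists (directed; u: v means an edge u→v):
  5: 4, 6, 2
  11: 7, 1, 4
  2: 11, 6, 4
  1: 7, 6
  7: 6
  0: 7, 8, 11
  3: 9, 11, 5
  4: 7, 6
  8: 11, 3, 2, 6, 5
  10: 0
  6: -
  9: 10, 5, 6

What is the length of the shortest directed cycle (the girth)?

5

For each vertex v, BFS finds the shortest path from v back to v.
The shortest such closed walk is 0 → 8 → 3 → 9 → 10 → 0, length 5.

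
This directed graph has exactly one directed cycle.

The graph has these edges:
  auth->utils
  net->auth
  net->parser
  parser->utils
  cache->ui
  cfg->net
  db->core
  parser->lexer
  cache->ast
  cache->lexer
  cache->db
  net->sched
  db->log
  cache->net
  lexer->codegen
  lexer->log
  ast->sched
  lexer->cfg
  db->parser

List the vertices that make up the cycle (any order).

cfg, net, lexer, parser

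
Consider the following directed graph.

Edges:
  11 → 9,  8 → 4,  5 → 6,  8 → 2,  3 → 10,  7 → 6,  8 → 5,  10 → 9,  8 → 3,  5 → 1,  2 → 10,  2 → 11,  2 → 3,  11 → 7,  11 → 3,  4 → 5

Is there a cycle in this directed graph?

DFS with white/gray/black marking, starting from 7:
7 gray
  6 gray
  6 black
7 black
1 gray
1 black
2 gray
  11 gray
    11→7: 7 black — skip
    9 gray
    9 black
    3 gray
      10 gray
        10→9: 9 black — skip
      10 black
    3 black
  11 black
  2→10: 10 black — skip
  2→3: 3 black — skip
2 black
4 gray
  5 gray
    5→1: 1 black — skip
    5→6: 6 black — skip
  5 black
4 black
8 gray
  8→4: 4 black — skip
  8→3: 3 black — skip
  8→2: 2 black — skip
  8→5: 5 black — skip
8 black
Every edge goes to a white or black vertex — no back edge, so the graph is acyclic.

No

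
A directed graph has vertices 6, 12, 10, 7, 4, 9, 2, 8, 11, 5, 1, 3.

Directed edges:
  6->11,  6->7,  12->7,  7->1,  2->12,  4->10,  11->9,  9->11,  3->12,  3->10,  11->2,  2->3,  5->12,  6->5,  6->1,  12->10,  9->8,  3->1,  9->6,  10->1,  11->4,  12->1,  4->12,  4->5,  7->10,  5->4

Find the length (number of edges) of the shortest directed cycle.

2

For each vertex v, BFS finds the shortest path from v back to v.
The shortest such closed walk is 9 → 11 → 9, length 2.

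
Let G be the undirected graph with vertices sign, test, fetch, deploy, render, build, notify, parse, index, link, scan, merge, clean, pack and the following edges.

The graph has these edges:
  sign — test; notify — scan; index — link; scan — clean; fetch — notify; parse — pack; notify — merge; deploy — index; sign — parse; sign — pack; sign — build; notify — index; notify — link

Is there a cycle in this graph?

Yes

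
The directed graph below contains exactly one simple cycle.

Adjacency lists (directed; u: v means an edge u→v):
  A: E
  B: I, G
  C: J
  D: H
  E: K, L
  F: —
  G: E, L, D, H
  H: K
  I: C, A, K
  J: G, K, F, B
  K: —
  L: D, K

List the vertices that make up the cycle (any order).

DFS with gray/black marking from J:
J gray
  G gray
    E gray
      K gray
      K black
      L gray
        D gray
          H gray
            H→K: K black — skip
          H black
        D black
        L→K: K black — skip
      L black
    E black
    G→L: L black — skip
    G→D: D black — skip
    G→H: H black — skip
  G black
  J→K: K black — skip
  F gray
  F black
  B gray
    I gray
      C gray
        C→J: J is gray → back edge
Back edge closes the cycle J → B → I → C → J; its vertices are {B, C, I, J}.

B, C, I, J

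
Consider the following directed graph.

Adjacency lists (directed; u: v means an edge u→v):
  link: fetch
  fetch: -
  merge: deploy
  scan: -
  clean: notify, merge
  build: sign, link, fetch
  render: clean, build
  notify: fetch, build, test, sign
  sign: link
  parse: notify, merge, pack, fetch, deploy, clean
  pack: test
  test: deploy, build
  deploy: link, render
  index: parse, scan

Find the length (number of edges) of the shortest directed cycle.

4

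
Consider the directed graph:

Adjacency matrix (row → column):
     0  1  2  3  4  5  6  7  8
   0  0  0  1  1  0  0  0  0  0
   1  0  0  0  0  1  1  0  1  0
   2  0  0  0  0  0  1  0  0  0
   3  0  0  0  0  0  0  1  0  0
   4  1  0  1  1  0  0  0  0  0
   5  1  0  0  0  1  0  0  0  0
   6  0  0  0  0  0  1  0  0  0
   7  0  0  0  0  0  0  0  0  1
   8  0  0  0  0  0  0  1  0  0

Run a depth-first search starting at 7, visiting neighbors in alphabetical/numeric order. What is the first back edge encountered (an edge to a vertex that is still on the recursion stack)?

2->5

DFS from 7 (visiting neighbors in alphabetical/numeric order); mark gray on enter, black on exit:
7 gray
  8 gray
    6 gray
      5 gray
        0 gray
          2 gray
            2→5: 5 is gray → back edge
First back edge: 2 → 5.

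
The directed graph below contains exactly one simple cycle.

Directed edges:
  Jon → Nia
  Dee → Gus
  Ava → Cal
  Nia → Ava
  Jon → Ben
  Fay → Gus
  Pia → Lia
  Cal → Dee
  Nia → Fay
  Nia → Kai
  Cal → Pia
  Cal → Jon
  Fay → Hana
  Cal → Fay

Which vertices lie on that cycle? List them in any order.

DFS with gray/black marking from Ava:
Ava gray
  Cal gray
    Fay gray
      Hana gray
      Hana black
      Gus gray
      Gus black
    Fay black
    Pia gray
      Lia gray
      Lia black
    Pia black
    Dee gray
      Dee→Gus: Gus black — skip
    Dee black
    Jon gray
      Nia gray
        Nia→Ava: Ava is gray → back edge
Back edge closes the cycle Ava → Cal → Jon → Nia → Ava; its vertices are {Ava, Cal, Jon, Nia}.

Ava, Cal, Jon, Nia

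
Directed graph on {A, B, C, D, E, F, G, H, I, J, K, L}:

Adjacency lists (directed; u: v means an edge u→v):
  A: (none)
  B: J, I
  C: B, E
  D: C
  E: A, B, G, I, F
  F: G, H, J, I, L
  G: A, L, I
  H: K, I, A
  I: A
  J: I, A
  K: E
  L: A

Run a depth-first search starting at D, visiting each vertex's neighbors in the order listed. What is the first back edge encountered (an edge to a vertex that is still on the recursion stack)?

K→E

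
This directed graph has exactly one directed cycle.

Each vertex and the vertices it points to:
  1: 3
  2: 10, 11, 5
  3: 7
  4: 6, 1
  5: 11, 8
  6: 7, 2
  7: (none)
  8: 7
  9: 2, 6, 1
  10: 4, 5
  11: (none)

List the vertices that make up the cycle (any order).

2, 4, 6, 10

DFS with gray/black marking from 2:
2 gray
  10 gray
    4 gray
      6 gray
        7 gray
        7 black
        6→2: 2 is gray → back edge
Back edge closes the cycle 2 → 10 → 4 → 6 → 2; its vertices are {2, 4, 6, 10}.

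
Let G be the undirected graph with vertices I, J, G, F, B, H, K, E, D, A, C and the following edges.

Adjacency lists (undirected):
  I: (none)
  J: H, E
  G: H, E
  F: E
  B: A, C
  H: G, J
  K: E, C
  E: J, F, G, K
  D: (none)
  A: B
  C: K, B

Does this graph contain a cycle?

Yes

DFS, tracking each vertex's parent; an edge to a visited non-parent vertex closes a cycle.
Start from D:
visit D (parent –)
visit I (parent –)
visit J (parent –)
  visit H (parent J)
    visit G (parent H)
      G–H: parent, skip
      visit E (parent G)
        E–J: J visited and ≠ parent → cycle
Cycle: J – H – G – E – J.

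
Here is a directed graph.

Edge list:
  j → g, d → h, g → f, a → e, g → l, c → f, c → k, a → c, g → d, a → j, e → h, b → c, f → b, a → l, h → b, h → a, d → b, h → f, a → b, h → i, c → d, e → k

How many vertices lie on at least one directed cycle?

9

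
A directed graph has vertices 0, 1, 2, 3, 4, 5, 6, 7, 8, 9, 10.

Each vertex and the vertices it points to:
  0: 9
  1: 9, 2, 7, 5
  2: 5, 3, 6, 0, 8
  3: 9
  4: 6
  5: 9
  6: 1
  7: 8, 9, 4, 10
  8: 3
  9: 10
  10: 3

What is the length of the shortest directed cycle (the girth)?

3

For each vertex v, BFS finds the shortest path from v back to v.
The shortest such closed walk is 2 → 6 → 1 → 2, length 3.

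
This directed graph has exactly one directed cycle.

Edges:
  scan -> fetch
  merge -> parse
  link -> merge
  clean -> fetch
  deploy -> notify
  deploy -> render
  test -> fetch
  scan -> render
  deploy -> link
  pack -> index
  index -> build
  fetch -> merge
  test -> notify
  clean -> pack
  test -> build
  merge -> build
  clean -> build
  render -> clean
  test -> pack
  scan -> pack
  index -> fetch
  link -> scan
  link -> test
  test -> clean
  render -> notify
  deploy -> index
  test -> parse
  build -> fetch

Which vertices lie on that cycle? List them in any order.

DFS with gray/black marking from merge:
merge gray
  parse gray
  parse black
  build gray
    fetch gray
      fetch→merge: merge is gray → back edge
Back edge closes the cycle merge → build → fetch → merge; its vertices are {build, fetch, merge}.

build, fetch, merge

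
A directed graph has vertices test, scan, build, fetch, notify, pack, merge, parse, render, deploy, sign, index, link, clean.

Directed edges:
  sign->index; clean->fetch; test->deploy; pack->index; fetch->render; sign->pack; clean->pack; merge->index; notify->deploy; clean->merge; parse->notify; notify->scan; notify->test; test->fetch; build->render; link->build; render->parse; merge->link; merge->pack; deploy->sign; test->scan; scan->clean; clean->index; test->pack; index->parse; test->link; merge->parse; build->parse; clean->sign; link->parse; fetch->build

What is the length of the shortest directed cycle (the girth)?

4

For each vertex v, BFS finds the shortest path from v back to v.
The shortest such closed walk is notify → test → link → parse → notify, length 4.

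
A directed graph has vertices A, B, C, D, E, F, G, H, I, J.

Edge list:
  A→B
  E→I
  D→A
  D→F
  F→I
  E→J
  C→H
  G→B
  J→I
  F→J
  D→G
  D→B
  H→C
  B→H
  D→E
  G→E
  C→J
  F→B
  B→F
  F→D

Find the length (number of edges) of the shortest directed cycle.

For each vertex v, BFS finds the shortest path from v back to v.
The shortest such closed walk is D → F → D, length 2.

2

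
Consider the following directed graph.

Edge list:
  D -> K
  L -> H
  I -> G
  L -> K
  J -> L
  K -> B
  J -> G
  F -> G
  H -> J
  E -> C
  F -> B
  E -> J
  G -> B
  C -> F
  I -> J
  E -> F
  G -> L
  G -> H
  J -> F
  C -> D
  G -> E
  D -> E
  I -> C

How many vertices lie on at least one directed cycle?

A vertex is on a directed cycle iff it belongs to a strongly connected component of size ≥ 2 (or has a self-loop).
The vertices on cycles are {C, D, E, F, G, H, J, L} — 8 in total.

8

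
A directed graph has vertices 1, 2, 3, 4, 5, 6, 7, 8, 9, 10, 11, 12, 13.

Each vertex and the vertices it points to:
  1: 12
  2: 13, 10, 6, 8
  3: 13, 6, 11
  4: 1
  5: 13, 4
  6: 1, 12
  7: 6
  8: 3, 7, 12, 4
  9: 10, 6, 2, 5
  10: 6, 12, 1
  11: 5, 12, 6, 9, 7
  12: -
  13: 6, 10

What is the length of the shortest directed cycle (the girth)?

5

For each vertex v, BFS finds the shortest path from v back to v.
The shortest such closed walk is 3 → 11 → 9 → 2 → 8 → 3, length 5.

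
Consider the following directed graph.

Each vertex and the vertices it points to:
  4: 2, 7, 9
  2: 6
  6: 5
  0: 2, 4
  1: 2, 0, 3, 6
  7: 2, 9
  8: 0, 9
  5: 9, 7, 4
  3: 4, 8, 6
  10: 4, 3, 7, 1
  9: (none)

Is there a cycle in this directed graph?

Yes

DFS with white/gray/black marking, starting from 4:
4 gray
  2 gray
    6 gray
      5 gray
        9 gray
        9 black
        7 gray
          7→2: 2 is gray → back edge
Back edge found, so a cycle exists: 2 → 6 → 5 → 7 → 2.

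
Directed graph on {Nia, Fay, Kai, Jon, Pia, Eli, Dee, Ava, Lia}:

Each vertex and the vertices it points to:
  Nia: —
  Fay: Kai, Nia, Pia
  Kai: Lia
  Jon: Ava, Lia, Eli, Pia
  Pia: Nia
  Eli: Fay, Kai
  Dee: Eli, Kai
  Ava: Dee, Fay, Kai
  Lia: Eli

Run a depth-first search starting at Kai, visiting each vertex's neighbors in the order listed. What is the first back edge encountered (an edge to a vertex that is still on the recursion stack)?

Fay->Kai

DFS from Kai (visiting each vertex's neighbors in the order listed); mark gray on enter, black on exit:
Kai gray
  Lia gray
    Eli gray
      Fay gray
        Fay→Kai: Kai is gray → back edge
First back edge: Fay → Kai.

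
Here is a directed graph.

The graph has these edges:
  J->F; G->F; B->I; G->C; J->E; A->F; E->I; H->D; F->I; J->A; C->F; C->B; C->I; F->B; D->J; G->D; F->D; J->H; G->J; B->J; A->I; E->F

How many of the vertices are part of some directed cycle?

7

A vertex is on a directed cycle iff it belongs to a strongly connected component of size ≥ 2 (or has a self-loop).
The vertices on cycles are {A, B, D, E, F, H, J} — 7 in total.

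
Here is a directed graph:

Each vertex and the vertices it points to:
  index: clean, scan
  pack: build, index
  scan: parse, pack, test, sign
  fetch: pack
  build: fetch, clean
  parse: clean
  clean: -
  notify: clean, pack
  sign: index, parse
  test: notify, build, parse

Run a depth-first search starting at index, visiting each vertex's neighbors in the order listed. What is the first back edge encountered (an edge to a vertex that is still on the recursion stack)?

DFS from index (visiting each vertex's neighbors in the order listed); mark gray on enter, black on exit:
index gray
  clean gray
  clean black
  scan gray
    parse gray
      parse→clean: clean black — skip
    parse black
    pack gray
      build gray
        fetch gray
          fetch→pack: pack is gray → back edge
First back edge: fetch → pack.

fetch→pack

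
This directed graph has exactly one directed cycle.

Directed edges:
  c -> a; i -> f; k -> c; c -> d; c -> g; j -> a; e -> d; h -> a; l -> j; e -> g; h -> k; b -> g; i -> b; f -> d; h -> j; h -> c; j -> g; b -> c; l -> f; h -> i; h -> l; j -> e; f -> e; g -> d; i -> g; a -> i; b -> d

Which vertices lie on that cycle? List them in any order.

DFS with gray/black marking from i:
i gray
  g gray
    d gray
    d black
  g black
  f gray
    f→d: d black — skip
    e gray
      e→d: d black — skip
      e→g: g black — skip
    e black
  f black
  b gray
    c gray
      a gray
        a→i: i is gray → back edge
Back edge closes the cycle i → b → c → a → i; its vertices are {a, b, c, i}.

a, b, c, i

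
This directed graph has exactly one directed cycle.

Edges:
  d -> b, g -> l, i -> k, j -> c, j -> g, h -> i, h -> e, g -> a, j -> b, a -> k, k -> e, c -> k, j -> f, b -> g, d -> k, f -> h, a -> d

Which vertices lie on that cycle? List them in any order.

DFS with gray/black marking from b:
b gray
  g gray
    l gray
    l black
    a gray
      k gray
        e gray
        e black
      k black
      d gray
        d→b: b is gray → back edge
Back edge closes the cycle b → g → a → d → b; its vertices are {a, b, d, g}.

a, b, d, g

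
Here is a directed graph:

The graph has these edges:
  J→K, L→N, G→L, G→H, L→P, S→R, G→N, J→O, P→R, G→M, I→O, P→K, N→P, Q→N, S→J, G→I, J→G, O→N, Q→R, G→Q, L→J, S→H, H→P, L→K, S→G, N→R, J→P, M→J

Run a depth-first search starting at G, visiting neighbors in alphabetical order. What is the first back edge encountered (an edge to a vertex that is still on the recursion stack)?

J→G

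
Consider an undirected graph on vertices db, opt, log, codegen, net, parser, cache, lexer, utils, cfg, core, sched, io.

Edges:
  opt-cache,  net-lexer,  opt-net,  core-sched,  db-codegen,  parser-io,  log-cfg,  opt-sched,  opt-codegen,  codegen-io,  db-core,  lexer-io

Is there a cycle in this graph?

DFS, tracking each vertex's parent; an edge to a visited non-parent vertex closes a cycle.
Start from lexer:
visit lexer (parent –)
  visit io (parent lexer)
    visit codegen (parent io)
      visit opt (parent codegen)
        visit net (parent opt)
          net–opt: parent, skip
          net–lexer: lexer visited and ≠ parent → cycle
Cycle: lexer – io – codegen – opt – net – lexer.

Yes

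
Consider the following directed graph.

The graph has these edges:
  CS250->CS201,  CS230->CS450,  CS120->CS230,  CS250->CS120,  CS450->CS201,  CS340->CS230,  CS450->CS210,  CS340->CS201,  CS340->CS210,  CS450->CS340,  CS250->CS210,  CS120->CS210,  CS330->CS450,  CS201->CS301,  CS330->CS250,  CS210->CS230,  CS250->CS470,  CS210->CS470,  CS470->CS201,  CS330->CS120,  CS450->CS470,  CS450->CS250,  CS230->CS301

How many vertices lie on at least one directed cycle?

A vertex is on a directed cycle iff it belongs to a strongly connected component of size ≥ 2 (or has a self-loop).
The vertices on cycles are {CS120, CS210, CS230, CS250, CS340, CS450} — 6 in total.

6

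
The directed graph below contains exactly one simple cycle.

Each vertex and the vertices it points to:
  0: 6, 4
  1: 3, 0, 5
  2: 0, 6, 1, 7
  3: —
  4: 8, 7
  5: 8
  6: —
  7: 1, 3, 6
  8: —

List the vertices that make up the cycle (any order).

DFS with gray/black marking from 7:
7 gray
  1 gray
    3 gray
    3 black
    0 gray
      6 gray
      6 black
      4 gray
        8 gray
        8 black
        4→7: 7 is gray → back edge
Back edge closes the cycle 7 → 1 → 0 → 4 → 7; its vertices are {0, 1, 4, 7}.

0, 1, 4, 7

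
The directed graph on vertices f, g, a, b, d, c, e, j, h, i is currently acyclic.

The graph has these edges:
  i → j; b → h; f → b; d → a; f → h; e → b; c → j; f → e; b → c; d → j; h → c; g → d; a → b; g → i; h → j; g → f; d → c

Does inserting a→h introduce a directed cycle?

Adding a→h creates a cycle iff h can already reach a.
Explore from h: no path reaches a. The graph stays acyclic.

No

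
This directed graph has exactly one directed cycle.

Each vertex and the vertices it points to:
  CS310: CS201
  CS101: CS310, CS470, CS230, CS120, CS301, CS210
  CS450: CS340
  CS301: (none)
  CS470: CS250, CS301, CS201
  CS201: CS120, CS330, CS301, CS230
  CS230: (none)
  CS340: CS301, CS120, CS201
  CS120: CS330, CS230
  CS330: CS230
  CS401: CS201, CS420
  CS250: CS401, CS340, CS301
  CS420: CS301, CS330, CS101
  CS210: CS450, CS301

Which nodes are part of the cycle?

CS101, CS250, CS401, CS420, CS470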